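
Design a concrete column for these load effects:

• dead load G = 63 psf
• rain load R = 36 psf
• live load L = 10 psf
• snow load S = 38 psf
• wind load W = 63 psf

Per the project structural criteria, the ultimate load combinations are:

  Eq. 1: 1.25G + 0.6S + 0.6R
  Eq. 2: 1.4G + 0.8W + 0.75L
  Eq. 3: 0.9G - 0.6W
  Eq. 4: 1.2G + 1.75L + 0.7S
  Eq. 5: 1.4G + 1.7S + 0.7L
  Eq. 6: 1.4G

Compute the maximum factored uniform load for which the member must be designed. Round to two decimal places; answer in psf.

159.80 psf

Eq. 1: 1.25(63) + 0.6(38) + 0.6(36) = 78.75 + 22.80 + 21.60 = 123.15
Eq. 2: 1.4(63) + 0.8(63) + 0.75(10) = 88.20 + 50.40 + 7.50 = 146.10
Eq. 3: 0.9(63) - 0.6(63) = 56.70 - 37.80 = 18.90
Eq. 4: 1.2(63) + 1.75(10) + 0.7(38) = 75.60 + 17.50 + 26.60 = 119.70
Eq. 5: 1.4(63) + 1.7(38) + 0.7(10) = 88.20 + 64.60 + 7.00 = 159.80
Eq. 6: 1.4(63) = 88.20
Combination 5 governs: q_u = 159.80 psf.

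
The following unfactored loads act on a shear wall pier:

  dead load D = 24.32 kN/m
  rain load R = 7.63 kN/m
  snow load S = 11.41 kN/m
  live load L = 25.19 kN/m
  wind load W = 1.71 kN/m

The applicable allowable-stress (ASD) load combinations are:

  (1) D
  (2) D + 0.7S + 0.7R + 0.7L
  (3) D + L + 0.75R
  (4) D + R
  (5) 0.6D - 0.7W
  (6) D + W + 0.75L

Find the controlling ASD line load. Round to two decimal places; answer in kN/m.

(1) 1.0(24.32) = 24.32
(2) 1.0(24.32) + 0.7(11.41) + 0.7(7.63) + 0.7(25.19) = 24.32 + 7.99 + 5.34 + 17.63 = 55.28
(3) 1.0(24.32) + 1.0(25.19) + 0.75(7.63) = 24.32 + 25.19 + 5.72 = 55.23
(4) 1.0(24.32) + 1.0(7.63) = 24.32 + 7.63 = 31.95
(5) 0.6(24.32) - 0.7(1.71) = 13.40
(6) 1.0(24.32) + 1.0(1.71) + 0.75(25.19) = 24.32 + 1.71 + 18.89 = 44.92
Combination 2 governs: w = 55.28 kN/m.

55.28 kN/m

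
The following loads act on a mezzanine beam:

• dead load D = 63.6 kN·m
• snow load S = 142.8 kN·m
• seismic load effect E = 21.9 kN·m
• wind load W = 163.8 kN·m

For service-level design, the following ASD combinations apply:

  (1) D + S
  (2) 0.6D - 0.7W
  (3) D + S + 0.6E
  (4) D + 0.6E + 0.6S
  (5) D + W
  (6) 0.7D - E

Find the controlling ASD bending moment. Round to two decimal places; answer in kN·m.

(1) 1.0(63.6) + 1.0(142.8) = 63.60 + 142.80 = 206.40
(2) 0.6(63.6) - 0.7(163.8) = 38.16 - 114.66 = -76.50
(3) 1.0(63.6) + 1.0(142.8) + 0.6(21.9) = 63.60 + 142.80 + 13.14 = 219.54
(4) 1.0(63.6) + 0.6(21.9) + 0.6(142.8) = 63.60 + 13.14 + 85.68 = 162.42
(5) 1.0(63.6) + 1.0(163.8) = 63.60 + 163.80 = 227.40
(6) 0.7(63.6) - 1.0(21.9) = 44.52 - 21.90 = 22.62
The controlling combination is 5, giving 227.40 kN·m.

227.40 kN·m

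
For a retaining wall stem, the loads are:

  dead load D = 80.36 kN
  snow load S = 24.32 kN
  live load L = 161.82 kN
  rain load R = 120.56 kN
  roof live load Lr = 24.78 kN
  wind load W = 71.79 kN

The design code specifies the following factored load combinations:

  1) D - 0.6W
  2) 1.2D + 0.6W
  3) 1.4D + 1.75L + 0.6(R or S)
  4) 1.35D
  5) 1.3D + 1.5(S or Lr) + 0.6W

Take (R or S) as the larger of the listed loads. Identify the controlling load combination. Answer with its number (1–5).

(R or S) → R = 120.56 kN; (S or Lr) → Lr = 24.78 kN.
1) 1.0(80.36) - 0.6(71.79) = 80.36 - 43.07 = 37.29
2) 1.2(80.36) + 0.6(71.79) = 139.51
3) 1.4(80.36) + 1.75(161.82) + 0.6(120.56) = 112.50 + 283.19 + 72.34 = 468.03
4) 1.35(80.36) = 108.49
5) 1.3(80.36) + 1.5(24.78) + 0.6(71.79) = 104.47 + 37.17 + 43.07 = 184.71
The largest value is 468.03 kN from combination 3.

Combination 3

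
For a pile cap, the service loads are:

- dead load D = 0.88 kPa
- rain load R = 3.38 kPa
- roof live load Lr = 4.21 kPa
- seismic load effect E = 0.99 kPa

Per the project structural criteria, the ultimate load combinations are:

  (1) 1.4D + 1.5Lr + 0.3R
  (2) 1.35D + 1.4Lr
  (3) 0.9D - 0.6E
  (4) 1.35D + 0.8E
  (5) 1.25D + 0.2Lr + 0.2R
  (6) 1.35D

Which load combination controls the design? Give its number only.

Combination 1

(1) 1.4(0.88) + 1.5(4.21) + 0.3(3.38) = 1.23 + 6.32 + 1.01 = 8.56
(2) 1.35(0.88) + 1.4(4.21) = 1.19 + 5.89 = 7.08
(3) 0.9(0.88) - 0.6(0.99) = 0.79 - 0.59 = 0.20
(4) 1.35(0.88) + 0.8(0.99) = 1.19 + 0.79 = 1.98
(5) 1.25(0.88) + 0.2(4.21) + 0.2(3.38) = 1.10 + 0.84 + 0.68 = 2.62
(6) 1.35(0.88) = 1.19
The largest value is 8.56 kPa from combination 1.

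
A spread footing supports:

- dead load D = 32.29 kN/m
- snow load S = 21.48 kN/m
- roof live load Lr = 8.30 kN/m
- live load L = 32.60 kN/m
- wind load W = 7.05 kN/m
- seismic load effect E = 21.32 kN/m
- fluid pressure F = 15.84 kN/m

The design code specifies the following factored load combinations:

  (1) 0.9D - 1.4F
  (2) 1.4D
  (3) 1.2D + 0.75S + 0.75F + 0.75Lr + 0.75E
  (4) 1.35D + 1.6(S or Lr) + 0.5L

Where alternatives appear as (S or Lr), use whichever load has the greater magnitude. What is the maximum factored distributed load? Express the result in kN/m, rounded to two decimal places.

94.26 kN/m

(S or Lr) → S = 21.48 kN/m.
(1) 0.9(32.29) - 1.4(15.84) = 6.89
(2) 1.4(32.29) = 45.21
(3) 1.2(32.29) + 0.75(21.48) + 0.75(15.84) + 0.75(8.30) + 0.75(21.32) = 88.95
(4) 1.35(32.29) + 1.6(21.48) + 0.5(32.60) = 94.26
Combination 4 governs: w_u = 94.26 kN/m.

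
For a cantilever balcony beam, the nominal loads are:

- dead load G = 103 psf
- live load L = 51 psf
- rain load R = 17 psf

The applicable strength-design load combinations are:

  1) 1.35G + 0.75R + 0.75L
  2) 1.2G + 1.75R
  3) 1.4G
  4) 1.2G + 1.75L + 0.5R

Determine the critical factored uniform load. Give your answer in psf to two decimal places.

1) 1.35(103) + 0.75(17) + 0.75(51) = 190.05
2) 1.2(103) + 1.75(17) = 153.35
3) 1.4(103) = 144.20
4) 1.2(103) + 1.75(51) + 0.5(17) = 221.35
The controlling combination is 4, giving 221.35 psf.

221.35 psf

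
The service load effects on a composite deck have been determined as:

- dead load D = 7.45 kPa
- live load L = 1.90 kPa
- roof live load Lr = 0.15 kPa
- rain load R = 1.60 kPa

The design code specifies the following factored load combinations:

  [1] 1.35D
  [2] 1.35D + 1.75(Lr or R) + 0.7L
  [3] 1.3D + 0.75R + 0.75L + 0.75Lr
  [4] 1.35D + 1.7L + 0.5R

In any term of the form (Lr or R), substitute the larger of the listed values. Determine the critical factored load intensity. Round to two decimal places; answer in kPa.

14.19 kPa

(Lr or R) → R = 1.60 kPa.
[1] 1.35(7.45) = 10.06
[2] 1.35(7.45) + 1.75(1.60) + 0.7(1.90) = 10.06 + 2.80 + 1.33 = 14.19
[3] 1.3(7.45) + 0.75(1.60) + 0.75(1.90) + 0.75(0.15) = 12.42
[4] 1.35(7.45) + 1.7(1.90) + 0.5(1.60) = 10.06 + 3.23 + 0.80 = 14.09
Maximum is from combination 2.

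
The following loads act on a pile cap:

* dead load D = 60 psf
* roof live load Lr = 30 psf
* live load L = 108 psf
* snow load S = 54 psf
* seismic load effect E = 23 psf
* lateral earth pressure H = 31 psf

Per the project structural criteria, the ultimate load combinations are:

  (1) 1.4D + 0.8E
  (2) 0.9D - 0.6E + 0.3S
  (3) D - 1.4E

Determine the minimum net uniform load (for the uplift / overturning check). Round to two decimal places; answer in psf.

(1) 1.4(60) + 0.8(23) = 84.00 + 18.40 = 102.40
(2) 0.9(60) - 0.6(23) + 0.3(54) = 54.00 - 13.80 + 16.20 = 56.40
(3) 1.0(60) - 1.4(23) = 60.00 - 32.20 = 27.80
Combination 3 gives the minimum: 27.80 psf.

27.80 psf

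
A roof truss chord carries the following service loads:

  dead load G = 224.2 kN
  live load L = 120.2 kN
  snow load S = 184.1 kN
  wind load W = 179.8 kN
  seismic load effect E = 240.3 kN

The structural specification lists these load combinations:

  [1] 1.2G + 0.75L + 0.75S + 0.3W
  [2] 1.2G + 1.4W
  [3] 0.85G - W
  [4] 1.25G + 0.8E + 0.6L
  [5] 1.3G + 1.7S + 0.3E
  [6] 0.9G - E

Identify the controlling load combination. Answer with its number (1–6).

[1] 1.2(224.2) + 0.75(120.2) + 0.75(184.1) + 0.3(179.8) = 269.0 + 90.2 + 138.1 + 53.9 = 551.2
[2] 1.2(224.2) + 1.4(179.8) = 520.8
[3] 0.85(224.2) - 1.0(179.8) = 190.6 - 179.8 = 10.8
[4] 1.25(224.2) + 0.8(240.3) + 0.6(120.2) = 280.3 + 192.2 + 72.1 = 544.6
[5] 1.3(224.2) + 1.7(184.1) + 0.3(240.3) = 676.5
[6] 0.9(224.2) - 1.0(240.3) = 201.8 - 240.3 = -38.5
The largest value is 676.5 kN from combination 5.

Combination 5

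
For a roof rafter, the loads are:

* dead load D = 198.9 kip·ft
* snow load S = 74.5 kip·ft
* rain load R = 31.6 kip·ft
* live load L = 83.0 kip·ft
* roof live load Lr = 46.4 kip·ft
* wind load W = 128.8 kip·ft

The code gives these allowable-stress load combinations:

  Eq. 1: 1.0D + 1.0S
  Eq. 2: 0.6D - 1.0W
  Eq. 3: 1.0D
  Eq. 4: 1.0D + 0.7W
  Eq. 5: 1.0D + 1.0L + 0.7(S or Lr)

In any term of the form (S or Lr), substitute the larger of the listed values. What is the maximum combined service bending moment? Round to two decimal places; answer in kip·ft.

334.05 kip·ft

(S or Lr) → S = 74.5 kip·ft.
Eq. 1: 1.0(198.9) + 1.0(74.5) = 198.90 + 74.50 = 273.40
Eq. 2: 0.6(198.9) - 1.0(128.8) = 119.34 - 128.80 = -9.46
Eq. 3: 1.0(198.9) = 198.90
Eq. 4: 1.0(198.9) + 0.7(128.8) = 198.90 + 90.16 = 289.06
Eq. 5: 1.0(198.9) + 1.0(83.0) + 0.7(74.5) = 198.90 + 83.00 + 52.15 = 334.05
Combination 5 governs: M = 334.05 kip·ft.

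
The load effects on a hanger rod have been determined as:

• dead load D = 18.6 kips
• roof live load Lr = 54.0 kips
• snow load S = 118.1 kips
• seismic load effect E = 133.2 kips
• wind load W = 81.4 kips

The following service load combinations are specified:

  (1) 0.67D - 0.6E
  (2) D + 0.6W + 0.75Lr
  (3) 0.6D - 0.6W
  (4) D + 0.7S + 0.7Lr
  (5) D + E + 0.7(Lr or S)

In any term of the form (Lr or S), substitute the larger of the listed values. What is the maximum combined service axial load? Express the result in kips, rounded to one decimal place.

(Lr or S) → S = 118.1 kips.
(1) 0.67(18.6) - 0.6(133.2) = -67.5
(2) 1.0(18.6) + 0.6(81.4) + 0.75(54.0) = 18.6 + 48.8 + 40.5 = 107.9
(3) 0.6(18.6) - 0.6(81.4) = -37.7
(4) 1.0(18.6) + 0.7(118.1) + 0.7(54.0) = 18.6 + 82.7 + 37.8 = 139.1
(5) 1.0(18.6) + 1.0(133.2) + 0.7(118.1) = 18.6 + 133.2 + 82.7 = 234.5
The controlling combination is 5, giving 234.5 kips.

234.5 kips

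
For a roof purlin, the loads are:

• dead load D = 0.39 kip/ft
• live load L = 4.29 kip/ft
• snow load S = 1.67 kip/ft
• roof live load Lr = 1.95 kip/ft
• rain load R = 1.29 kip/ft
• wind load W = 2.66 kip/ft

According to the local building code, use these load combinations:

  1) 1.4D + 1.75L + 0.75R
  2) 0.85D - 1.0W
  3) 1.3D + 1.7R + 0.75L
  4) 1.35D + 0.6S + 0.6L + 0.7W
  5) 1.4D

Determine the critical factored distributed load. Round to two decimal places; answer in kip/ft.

1) 1.4(0.39) + 1.75(4.29) + 0.75(1.29) = 9.02
2) 0.85(0.39) - 1.0(2.66) = 0.33 - 2.66 = -2.33
3) 1.3(0.39) + 1.7(1.29) + 0.75(4.29) = 0.51 + 2.19 + 3.22 = 5.92
4) 1.35(0.39) + 0.6(1.67) + 0.6(4.29) + 0.7(2.66) = 0.53 + 1.00 + 2.57 + 1.86 = 5.96
5) 1.4(0.39) = 0.55
Maximum is from combination 1.

9.02 kip/ft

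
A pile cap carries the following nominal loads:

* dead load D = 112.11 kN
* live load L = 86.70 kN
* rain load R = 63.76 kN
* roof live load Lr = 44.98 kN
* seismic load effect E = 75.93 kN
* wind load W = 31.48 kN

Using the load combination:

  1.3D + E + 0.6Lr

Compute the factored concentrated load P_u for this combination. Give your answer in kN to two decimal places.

248.66 kN

1.3(112.11) + 1.0(75.93) + 0.6(44.98) = 145.74 + 75.93 + 26.99 = 248.66
P_u = 248.66 kN.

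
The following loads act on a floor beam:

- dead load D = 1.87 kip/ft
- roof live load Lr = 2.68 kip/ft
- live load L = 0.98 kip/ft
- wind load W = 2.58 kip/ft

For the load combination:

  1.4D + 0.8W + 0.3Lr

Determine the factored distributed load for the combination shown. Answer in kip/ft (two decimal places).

5.49 kip/ft

1.4(1.87) + 0.8(2.58) + 0.3(2.68) = 5.49
w_u = 5.49 kip/ft.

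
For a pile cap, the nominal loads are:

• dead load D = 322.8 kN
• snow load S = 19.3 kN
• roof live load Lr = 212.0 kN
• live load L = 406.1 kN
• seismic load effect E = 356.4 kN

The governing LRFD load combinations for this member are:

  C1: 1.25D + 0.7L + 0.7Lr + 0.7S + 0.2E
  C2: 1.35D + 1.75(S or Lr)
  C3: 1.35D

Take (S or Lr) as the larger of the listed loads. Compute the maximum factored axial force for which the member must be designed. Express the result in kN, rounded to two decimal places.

920.96 kN

(S or Lr) → Lr = 212.0 kN.
C1: 1.25(322.8) + 0.7(406.1) + 0.7(212.0) + 0.7(19.3) + 0.2(356.4) = 920.96
C2: 1.35(322.8) + 1.75(212.0) = 806.78
C3: 1.35(322.8) = 435.78
Combination 1 governs: N_u = 920.96 kN.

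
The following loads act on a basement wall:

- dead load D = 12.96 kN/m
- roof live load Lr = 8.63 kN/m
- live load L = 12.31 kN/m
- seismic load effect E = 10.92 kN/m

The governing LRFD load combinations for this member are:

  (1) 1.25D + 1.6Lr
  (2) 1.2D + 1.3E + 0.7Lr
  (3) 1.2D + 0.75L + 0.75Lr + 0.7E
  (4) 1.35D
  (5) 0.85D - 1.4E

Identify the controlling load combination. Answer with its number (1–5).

(1) 1.25(12.96) + 1.6(8.63) = 16.20 + 13.81 = 30.01
(2) 1.2(12.96) + 1.3(10.92) + 0.7(8.63) = 15.55 + 14.20 + 6.04 = 35.79
(3) 1.2(12.96) + 0.75(12.31) + 0.75(8.63) + 0.7(10.92) = 38.90
(4) 1.35(12.96) = 17.50
(5) 0.85(12.96) - 1.4(10.92) = 11.02 - 15.29 = -4.27
The largest value is 38.90 kN/m from combination 3.

Combination 3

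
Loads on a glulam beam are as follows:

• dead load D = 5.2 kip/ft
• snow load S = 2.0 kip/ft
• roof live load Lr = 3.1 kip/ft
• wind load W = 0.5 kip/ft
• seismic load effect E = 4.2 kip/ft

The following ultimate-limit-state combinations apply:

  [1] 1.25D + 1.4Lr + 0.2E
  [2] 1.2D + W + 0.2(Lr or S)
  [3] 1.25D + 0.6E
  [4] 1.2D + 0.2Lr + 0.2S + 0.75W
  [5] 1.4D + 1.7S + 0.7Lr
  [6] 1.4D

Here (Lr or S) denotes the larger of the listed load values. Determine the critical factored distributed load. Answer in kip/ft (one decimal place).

12.9 kip/ft

(Lr or S) → Lr = 3.1 kip/ft.
[1] 1.25(5.2) + 1.4(3.1) + 0.2(4.2) = 11.7
[2] 1.2(5.2) + 1.0(0.5) + 0.2(3.1) = 7.4
[3] 1.25(5.2) + 0.6(4.2) = 6.5 + 2.5 = 9.0
[4] 1.2(5.2) + 0.2(3.1) + 0.2(2.0) + 0.75(0.5) = 6.2 + 0.6 + 0.4 + 0.4 = 7.6
[5] 1.4(5.2) + 1.7(2.0) + 0.7(3.1) = 7.3 + 3.4 + 2.2 = 12.9
[6] 1.4(5.2) = 7.3
Maximum is from combination 5.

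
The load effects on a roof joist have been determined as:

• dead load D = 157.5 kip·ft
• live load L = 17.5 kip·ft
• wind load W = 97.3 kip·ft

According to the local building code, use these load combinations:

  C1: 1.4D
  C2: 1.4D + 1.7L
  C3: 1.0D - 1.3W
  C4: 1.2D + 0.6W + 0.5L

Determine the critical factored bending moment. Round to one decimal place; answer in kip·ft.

C1: 1.4(157.5) = 220.5
C2: 1.4(157.5) + 1.7(17.5) = 250.3
C3: 1.0(157.5) - 1.3(97.3) = 31.0
C4: 1.2(157.5) + 0.6(97.3) + 0.5(17.5) = 256.1
The controlling combination is 4, giving 256.1 kip·ft.

256.1 kip·ft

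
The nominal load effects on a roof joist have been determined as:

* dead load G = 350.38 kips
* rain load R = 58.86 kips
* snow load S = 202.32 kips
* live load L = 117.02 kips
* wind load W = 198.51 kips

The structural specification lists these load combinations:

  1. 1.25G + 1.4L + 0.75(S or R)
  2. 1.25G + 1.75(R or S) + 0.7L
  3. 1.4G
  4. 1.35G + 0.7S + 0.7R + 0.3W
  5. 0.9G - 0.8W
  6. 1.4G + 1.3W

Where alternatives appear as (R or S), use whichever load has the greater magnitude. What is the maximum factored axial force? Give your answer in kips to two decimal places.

873.95 kips

(S or R) → S = 202.32 kips; (R or S) → S = 202.32 kips.
1. 1.25(350.38) + 1.4(117.02) + 0.75(202.32) = 753.54
2. 1.25(350.38) + 1.75(202.32) + 0.7(117.02) = 437.98 + 354.06 + 81.91 = 873.95
3. 1.4(350.38) = 490.53
4. 1.35(350.38) + 0.7(202.32) + 0.7(58.86) + 0.3(198.51) = 715.39
5. 0.9(350.38) - 0.8(198.51) = 315.34 - 158.81 = 156.53
6. 1.4(350.38) + 1.3(198.51) = 748.60
Combination 2 governs: P_u = 873.95 kips.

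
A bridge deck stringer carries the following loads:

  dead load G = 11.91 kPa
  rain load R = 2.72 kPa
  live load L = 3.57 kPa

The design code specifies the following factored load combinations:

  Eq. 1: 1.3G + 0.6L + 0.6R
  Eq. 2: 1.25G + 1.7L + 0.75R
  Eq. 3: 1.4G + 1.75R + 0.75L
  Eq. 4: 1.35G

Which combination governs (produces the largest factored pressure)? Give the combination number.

Eq. 1: 1.3(11.91) + 0.6(3.57) + 0.6(2.72) = 19.26
Eq. 2: 1.25(11.91) + 1.7(3.57) + 0.75(2.72) = 14.89 + 6.07 + 2.04 = 23.00
Eq. 3: 1.4(11.91) + 1.75(2.72) + 0.75(3.57) = 16.67 + 4.76 + 2.68 = 24.11
Eq. 4: 1.35(11.91) = 16.08
The largest value is 24.11 kPa from combination 3.

Combination 3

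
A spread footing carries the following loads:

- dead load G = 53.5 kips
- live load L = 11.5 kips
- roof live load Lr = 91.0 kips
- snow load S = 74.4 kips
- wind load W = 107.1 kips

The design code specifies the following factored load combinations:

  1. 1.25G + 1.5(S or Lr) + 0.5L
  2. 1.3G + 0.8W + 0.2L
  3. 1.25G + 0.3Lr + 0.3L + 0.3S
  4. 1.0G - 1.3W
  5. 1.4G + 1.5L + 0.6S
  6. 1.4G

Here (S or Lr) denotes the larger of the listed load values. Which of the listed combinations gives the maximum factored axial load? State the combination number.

Combination 1

(S or Lr) → Lr = 91.0 kips.
1. 1.25(53.5) + 1.5(91.0) + 0.5(11.5) = 209.1
2. 1.3(53.5) + 0.8(107.1) + 0.2(11.5) = 157.5
3. 1.25(53.5) + 0.3(91.0) + 0.3(11.5) + 0.3(74.4) = 119.9
4. 1.0(53.5) - 1.3(107.1) = -85.7
5. 1.4(53.5) + 1.5(11.5) + 0.6(74.4) = 136.8
6. 1.4(53.5) = 74.9
The largest value is 209.1 kips from combination 1.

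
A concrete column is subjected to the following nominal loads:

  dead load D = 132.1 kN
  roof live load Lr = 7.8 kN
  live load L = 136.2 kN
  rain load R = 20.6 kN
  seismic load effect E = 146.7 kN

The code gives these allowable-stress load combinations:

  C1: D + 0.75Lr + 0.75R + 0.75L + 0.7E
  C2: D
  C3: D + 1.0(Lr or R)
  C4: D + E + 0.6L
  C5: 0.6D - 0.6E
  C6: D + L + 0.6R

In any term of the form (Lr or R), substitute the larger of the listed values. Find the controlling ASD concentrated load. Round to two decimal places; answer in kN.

(Lr or R) → R = 20.6 kN.
C1: 1.0(132.1) + 0.75(7.8) + 0.75(20.6) + 0.75(136.2) + 0.7(146.7) = 132.10 + 5.85 + 15.45 + 102.15 + 102.69 = 358.24
C2: 1.0(132.1) = 132.10
C3: 1.0(132.1) + 1.0(20.6) = 132.10 + 20.60 = 152.70
C4: 1.0(132.1) + 1.0(146.7) + 0.6(136.2) = 132.10 + 146.70 + 81.72 = 360.52
C5: 0.6(132.1) - 0.6(146.7) = 79.26 - 88.02 = -8.76
C6: 1.0(132.1) + 1.0(136.2) + 0.6(20.6) = 132.10 + 136.20 + 12.36 = 280.66
Maximum is from combination 4.

360.52 kN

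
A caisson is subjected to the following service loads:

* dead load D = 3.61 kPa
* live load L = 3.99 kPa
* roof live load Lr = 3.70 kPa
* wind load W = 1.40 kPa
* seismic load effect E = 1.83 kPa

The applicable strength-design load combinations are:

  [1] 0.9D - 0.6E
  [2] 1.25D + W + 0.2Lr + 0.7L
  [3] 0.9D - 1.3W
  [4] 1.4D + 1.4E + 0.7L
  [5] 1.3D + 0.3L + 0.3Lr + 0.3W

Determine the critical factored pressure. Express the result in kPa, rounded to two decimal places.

10.41 kPa

[1] 0.9(3.61) - 0.6(1.83) = 3.25 - 1.10 = 2.15
[2] 1.25(3.61) + 1.0(1.40) + 0.2(3.70) + 0.7(3.99) = 9.45
[3] 0.9(3.61) - 1.3(1.40) = 3.25 - 1.82 = 1.43
[4] 1.4(3.61) + 1.4(1.83) + 0.7(3.99) = 10.41
[5] 1.3(3.61) + 0.3(3.99) + 0.3(3.70) + 0.3(1.40) = 4.69 + 1.20 + 1.11 + 0.42 = 7.42
Combination 4 governs: p_u = 10.41 kPa.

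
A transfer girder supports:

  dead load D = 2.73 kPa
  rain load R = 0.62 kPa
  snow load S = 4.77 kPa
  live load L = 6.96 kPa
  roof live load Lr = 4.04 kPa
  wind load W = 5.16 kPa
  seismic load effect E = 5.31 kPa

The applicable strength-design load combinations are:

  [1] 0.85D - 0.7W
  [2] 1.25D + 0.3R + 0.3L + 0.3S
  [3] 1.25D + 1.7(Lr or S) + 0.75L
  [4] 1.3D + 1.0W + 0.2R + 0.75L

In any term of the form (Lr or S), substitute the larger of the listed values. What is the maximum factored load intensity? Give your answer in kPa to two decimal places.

(Lr or S) → S = 4.77 kPa.
[1] 0.85(2.73) - 0.7(5.16) = 2.32 - 3.61 = -1.29
[2] 1.25(2.73) + 0.3(0.62) + 0.3(6.96) + 0.3(4.77) = 3.41 + 0.19 + 2.09 + 1.43 = 7.12
[3] 1.25(2.73) + 1.7(4.77) + 0.75(6.96) = 3.41 + 8.11 + 5.22 = 16.74
[4] 1.3(2.73) + 1.0(5.16) + 0.2(0.62) + 0.75(6.96) = 3.55 + 5.16 + 0.12 + 5.22 = 14.05
Maximum is from combination 3.

16.74 kPa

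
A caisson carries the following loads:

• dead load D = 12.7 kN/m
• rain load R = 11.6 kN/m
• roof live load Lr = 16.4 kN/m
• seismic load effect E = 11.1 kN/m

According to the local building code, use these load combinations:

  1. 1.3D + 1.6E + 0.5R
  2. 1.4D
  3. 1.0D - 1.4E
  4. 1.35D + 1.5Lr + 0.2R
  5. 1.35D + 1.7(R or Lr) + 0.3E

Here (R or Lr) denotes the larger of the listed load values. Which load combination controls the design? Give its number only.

(R or Lr) → Lr = 16.4 kN/m.
1. 1.3(12.7) + 1.6(11.1) + 0.5(11.6) = 40.07
2. 1.4(12.7) = 17.78
3. 1.0(12.7) - 1.4(11.1) = -2.84
4. 1.35(12.7) + 1.5(16.4) + 0.2(11.6) = 44.07
5. 1.35(12.7) + 1.7(16.4) + 0.3(11.1) = 48.36
The largest value is 48.36 kN/m from combination 5.

Combination 5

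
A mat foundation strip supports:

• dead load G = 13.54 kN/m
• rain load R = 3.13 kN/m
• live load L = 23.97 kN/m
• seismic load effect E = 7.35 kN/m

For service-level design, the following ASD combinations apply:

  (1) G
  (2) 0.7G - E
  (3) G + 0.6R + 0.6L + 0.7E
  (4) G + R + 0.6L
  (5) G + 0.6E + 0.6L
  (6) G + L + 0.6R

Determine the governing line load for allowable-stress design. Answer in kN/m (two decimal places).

(1) 1.0(13.54) = 13.54
(2) 0.7(13.54) - 1.0(7.35) = 9.48 - 7.35 = 2.13
(3) 1.0(13.54) + 0.6(3.13) + 0.6(23.97) + 0.7(7.35) = 13.54 + 1.88 + 14.38 + 5.15 = 34.95
(4) 1.0(13.54) + 1.0(3.13) + 0.6(23.97) = 13.54 + 3.13 + 14.38 = 31.05
(5) 1.0(13.54) + 0.6(7.35) + 0.6(23.97) = 13.54 + 4.41 + 14.38 = 32.33
(6) 1.0(13.54) + 1.0(23.97) + 0.6(3.13) = 13.54 + 23.97 + 1.88 = 39.39
Combination 6 governs: w = 39.39 kN/m.

39.39 kN/m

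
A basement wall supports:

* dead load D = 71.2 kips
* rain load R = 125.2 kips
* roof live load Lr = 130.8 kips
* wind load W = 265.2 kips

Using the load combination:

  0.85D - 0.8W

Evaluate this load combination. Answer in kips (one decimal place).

-151.6 kips

0.85(71.2) - 0.8(265.2) = -151.6
P_u = -151.6 kips.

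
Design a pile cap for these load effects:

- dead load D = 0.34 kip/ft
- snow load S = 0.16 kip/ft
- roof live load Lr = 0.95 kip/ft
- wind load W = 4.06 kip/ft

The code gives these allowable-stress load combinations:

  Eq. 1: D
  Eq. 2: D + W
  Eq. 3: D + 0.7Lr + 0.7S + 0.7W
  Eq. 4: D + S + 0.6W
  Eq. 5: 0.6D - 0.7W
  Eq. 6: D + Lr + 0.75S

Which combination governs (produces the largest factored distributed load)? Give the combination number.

Combination 2

Eq. 1: 1.0(0.34) = 0.34
Eq. 2: 1.0(0.34) + 1.0(4.06) = 0.34 + 4.06 = 4.40
Eq. 3: 1.0(0.34) + 0.7(0.95) + 0.7(0.16) + 0.7(4.06) = 0.34 + 0.67 + 0.11 + 2.84 = 3.96
Eq. 4: 1.0(0.34) + 1.0(0.16) + 0.6(4.06) = 0.34 + 0.16 + 2.44 = 2.94
Eq. 5: 0.6(0.34) - 0.7(4.06) = 0.20 - 2.84 = -2.64
Eq. 6: 1.0(0.34) + 1.0(0.95) + 0.75(0.16) = 0.34 + 0.95 + 0.12 = 1.41
The largest value is 4.40 kip/ft from combination 2.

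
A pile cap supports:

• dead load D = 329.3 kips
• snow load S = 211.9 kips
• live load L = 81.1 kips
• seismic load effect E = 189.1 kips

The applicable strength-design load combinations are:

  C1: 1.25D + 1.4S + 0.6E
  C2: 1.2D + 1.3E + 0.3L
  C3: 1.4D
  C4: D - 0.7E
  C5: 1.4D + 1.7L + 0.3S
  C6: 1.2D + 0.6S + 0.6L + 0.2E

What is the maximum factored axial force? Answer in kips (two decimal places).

821.75 kips

C1: 1.25(329.3) + 1.4(211.9) + 0.6(189.1) = 821.75
C2: 1.2(329.3) + 1.3(189.1) + 0.3(81.1) = 665.32
C3: 1.4(329.3) = 461.02
C4: 1.0(329.3) - 0.7(189.1) = 196.93
C5: 1.4(329.3) + 1.7(81.1) + 0.3(211.9) = 662.46
C6: 1.2(329.3) + 0.6(211.9) + 0.6(81.1) + 0.2(189.1) = 608.78
Combination 1 governs: P_u = 821.75 kips.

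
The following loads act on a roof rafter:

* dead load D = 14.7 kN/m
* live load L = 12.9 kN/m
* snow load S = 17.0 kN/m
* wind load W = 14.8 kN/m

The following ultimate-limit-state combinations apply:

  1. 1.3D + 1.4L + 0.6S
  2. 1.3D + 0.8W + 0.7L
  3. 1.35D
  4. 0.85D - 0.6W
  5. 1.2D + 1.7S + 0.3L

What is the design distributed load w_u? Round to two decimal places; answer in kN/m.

1. 1.3(14.7) + 1.4(12.9) + 0.6(17.0) = 47.37
2. 1.3(14.7) + 0.8(14.8) + 0.7(12.9) = 39.98
3. 1.35(14.7) = 19.85
4. 0.85(14.7) - 0.6(14.8) = 3.62
5. 1.2(14.7) + 1.7(17.0) + 0.3(12.9) = 50.41
Maximum is from combination 5.

50.41 kN/m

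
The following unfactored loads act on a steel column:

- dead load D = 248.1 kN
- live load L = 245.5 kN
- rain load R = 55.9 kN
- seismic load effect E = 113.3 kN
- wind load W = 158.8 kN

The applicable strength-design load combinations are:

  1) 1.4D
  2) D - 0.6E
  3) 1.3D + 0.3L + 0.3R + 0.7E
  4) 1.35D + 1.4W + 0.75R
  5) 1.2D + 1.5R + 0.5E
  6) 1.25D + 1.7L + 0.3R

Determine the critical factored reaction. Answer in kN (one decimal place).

1) 1.4(248.1) = 347.3
2) 1.0(248.1) - 0.6(113.3) = 248.1 - 68.0 = 180.1
3) 1.3(248.1) + 0.3(245.5) + 0.3(55.9) + 0.7(113.3) = 322.5 + 73.7 + 16.8 + 79.3 = 492.3
4) 1.35(248.1) + 1.4(158.8) + 0.75(55.9) = 599.2
5) 1.2(248.1) + 1.5(55.9) + 0.5(113.3) = 438.2
6) 1.25(248.1) + 1.7(245.5) + 0.3(55.9) = 744.2
Combination 6 governs: V_u = 744.2 kN.

744.2 kN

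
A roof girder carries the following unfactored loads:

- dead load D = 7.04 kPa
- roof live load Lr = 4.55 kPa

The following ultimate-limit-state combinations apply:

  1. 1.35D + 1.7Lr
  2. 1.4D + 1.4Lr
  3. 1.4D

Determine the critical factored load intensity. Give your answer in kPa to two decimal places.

1. 1.35(7.04) + 1.7(4.55) = 9.50 + 7.74 = 17.24
2. 1.4(7.04) + 1.4(4.55) = 9.86 + 6.37 = 16.23
3. 1.4(7.04) = 9.86
The controlling combination is 1, giving 17.24 kPa.

17.24 kPa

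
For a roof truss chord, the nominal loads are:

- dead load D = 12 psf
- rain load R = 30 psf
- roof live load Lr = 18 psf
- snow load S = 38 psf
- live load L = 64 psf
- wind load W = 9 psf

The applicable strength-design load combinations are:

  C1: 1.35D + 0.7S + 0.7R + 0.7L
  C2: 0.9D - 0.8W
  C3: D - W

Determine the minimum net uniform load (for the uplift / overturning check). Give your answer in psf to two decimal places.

3.00 psf

C1: 1.35(12) + 0.7(38) + 0.7(30) + 0.7(64) = 16.20 + 26.60 + 21.00 + 44.80 = 108.60
C2: 0.9(12) - 0.8(9) = 10.80 - 7.20 = 3.60
C3: 1.0(12) - 1.0(9) = 12.00 - 9.00 = 3.00
Combination 3 gives the minimum: 3.00 psf.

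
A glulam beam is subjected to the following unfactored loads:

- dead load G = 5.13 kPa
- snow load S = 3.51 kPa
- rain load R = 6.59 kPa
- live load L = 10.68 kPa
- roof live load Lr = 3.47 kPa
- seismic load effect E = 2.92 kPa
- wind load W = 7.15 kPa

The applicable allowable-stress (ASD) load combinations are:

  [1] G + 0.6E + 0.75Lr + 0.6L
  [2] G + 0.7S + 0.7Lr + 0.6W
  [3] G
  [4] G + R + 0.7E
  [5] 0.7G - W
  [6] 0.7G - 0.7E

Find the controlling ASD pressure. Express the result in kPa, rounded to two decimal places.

15.89 kPa

[1] 1.0(5.13) + 0.6(2.92) + 0.75(3.47) + 0.6(10.68) = 5.13 + 1.75 + 2.60 + 6.41 = 15.89
[2] 1.0(5.13) + 0.7(3.51) + 0.7(3.47) + 0.6(7.15) = 5.13 + 2.46 + 2.43 + 4.29 = 14.31
[3] 1.0(5.13) = 5.13
[4] 1.0(5.13) + 1.0(6.59) + 0.7(2.92) = 5.13 + 6.59 + 2.04 = 13.76
[5] 0.7(5.13) - 1.0(7.15) = 3.59 - 7.15 = -3.56
[6] 0.7(5.13) - 0.7(2.92) = 3.59 - 2.04 = 1.55
The controlling combination is 1, giving 15.89 kPa.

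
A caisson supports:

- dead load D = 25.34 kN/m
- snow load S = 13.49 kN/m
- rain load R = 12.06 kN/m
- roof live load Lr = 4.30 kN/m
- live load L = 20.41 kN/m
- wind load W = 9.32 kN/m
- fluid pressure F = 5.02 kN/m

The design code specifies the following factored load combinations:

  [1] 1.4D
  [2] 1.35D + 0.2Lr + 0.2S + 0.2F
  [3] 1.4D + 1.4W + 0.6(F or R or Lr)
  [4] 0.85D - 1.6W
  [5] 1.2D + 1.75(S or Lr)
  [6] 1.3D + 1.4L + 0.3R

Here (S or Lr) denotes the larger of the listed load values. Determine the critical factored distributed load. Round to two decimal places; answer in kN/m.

(F or R or Lr) → R = 12.06 kN/m; (S or Lr) → S = 13.49 kN/m.
[1] 1.4(25.34) = 35.48
[2] 1.35(25.34) + 0.2(4.30) + 0.2(13.49) + 0.2(5.02) = 34.21 + 0.86 + 2.70 + 1.00 = 38.77
[3] 1.4(25.34) + 1.4(9.32) + 0.6(12.06) = 55.76
[4] 0.85(25.34) - 1.6(9.32) = 21.54 - 14.91 = 6.63
[5] 1.2(25.34) + 1.75(13.49) = 30.41 + 23.61 = 54.02
[6] 1.3(25.34) + 1.4(20.41) + 0.3(12.06) = 32.94 + 28.57 + 3.62 = 65.13
The controlling combination is 6, giving 65.13 kN/m.

65.13 kN/m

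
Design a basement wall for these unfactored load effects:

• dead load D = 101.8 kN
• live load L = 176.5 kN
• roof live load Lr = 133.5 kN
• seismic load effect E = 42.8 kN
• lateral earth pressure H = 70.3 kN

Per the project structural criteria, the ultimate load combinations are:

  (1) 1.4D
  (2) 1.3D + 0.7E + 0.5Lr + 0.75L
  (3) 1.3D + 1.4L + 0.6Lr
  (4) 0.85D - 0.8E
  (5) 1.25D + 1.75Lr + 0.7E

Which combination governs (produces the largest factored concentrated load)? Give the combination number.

(1) 1.4(101.8) = 142.5
(2) 1.3(101.8) + 0.7(42.8) + 0.5(133.5) + 0.75(176.5) = 361.4
(3) 1.3(101.8) + 1.4(176.5) + 0.6(133.5) = 132.3 + 247.1 + 80.1 = 459.5
(4) 0.85(101.8) - 0.8(42.8) = 86.5 - 34.2 = 52.3
(5) 1.25(101.8) + 1.75(133.5) + 0.7(42.8) = 390.8
The largest value is 459.5 kN from combination 3.

Combination 3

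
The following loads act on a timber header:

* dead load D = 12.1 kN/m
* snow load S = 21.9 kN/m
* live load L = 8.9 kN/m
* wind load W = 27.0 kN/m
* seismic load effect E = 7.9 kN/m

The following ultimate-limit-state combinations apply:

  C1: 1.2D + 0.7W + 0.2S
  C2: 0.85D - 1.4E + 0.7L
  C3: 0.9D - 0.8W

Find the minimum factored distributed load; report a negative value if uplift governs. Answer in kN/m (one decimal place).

-10.7 kN/m

C1: 1.2(12.1) + 0.7(27.0) + 0.2(21.9) = 14.5 + 18.9 + 4.4 = 37.8
C2: 0.85(12.1) - 1.4(7.9) + 0.7(8.9) = 5.5
C3: 0.9(12.1) - 0.8(27.0) = 10.9 - 21.6 = -10.7
Combination 3 gives the minimum: -10.7 kN/m.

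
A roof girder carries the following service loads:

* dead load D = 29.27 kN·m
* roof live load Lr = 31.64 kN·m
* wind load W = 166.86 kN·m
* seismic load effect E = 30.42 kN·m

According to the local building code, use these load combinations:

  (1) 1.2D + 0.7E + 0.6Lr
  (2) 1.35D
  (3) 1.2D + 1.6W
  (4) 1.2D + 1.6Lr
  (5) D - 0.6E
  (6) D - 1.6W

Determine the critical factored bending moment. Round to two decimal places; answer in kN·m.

(1) 1.2(29.27) + 0.7(30.42) + 0.6(31.64) = 75.40
(2) 1.35(29.27) = 39.51
(3) 1.2(29.27) + 1.6(166.86) = 35.12 + 266.98 = 302.10
(4) 1.2(29.27) + 1.6(31.64) = 85.75
(5) 1.0(29.27) - 0.6(30.42) = 29.27 - 18.25 = 11.02
(6) 1.0(29.27) - 1.6(166.86) = 29.27 - 266.98 = -237.71
The controlling combination is 3, giving 302.10 kN·m.

302.10 kN·m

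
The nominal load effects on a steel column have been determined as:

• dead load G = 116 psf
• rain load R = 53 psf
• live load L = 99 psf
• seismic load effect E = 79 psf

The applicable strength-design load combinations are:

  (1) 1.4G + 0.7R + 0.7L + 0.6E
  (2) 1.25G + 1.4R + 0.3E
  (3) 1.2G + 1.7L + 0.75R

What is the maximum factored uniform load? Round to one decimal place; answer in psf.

347.3 psf

(1) 1.4(116) + 0.7(53) + 0.7(99) + 0.6(79) = 162.4 + 37.1 + 69.3 + 47.4 = 316.2
(2) 1.25(116) + 1.4(53) + 0.3(79) = 145.0 + 74.2 + 23.7 = 242.9
(3) 1.2(116) + 1.7(99) + 0.75(53) = 139.2 + 168.3 + 39.8 = 347.3
The controlling combination is 3, giving 347.3 psf.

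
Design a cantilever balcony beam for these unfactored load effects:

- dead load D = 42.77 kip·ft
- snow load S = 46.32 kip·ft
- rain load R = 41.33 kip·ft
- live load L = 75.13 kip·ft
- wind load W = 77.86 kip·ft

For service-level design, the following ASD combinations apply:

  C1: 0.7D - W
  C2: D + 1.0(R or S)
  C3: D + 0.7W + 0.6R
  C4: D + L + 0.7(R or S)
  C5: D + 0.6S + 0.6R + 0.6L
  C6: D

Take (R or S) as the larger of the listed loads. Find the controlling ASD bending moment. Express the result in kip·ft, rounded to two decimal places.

(R or S) → S = 46.32 kip·ft.
C1: 0.7(42.77) - 1.0(77.86) = 29.94 - 77.86 = -47.92
C2: 1.0(42.77) + 1.0(46.32) = 42.77 + 46.32 = 89.09
C3: 1.0(42.77) + 0.7(77.86) + 0.6(41.33) = 42.77 + 54.50 + 24.80 = 122.07
C4: 1.0(42.77) + 1.0(75.13) + 0.7(46.32) = 42.77 + 75.13 + 32.42 = 150.32
C5: 1.0(42.77) + 0.6(46.32) + 0.6(41.33) + 0.6(75.13) = 42.77 + 27.79 + 24.80 + 45.08 = 140.44
C6: 1.0(42.77) = 42.77
Maximum is from combination 4.

150.32 kip·ft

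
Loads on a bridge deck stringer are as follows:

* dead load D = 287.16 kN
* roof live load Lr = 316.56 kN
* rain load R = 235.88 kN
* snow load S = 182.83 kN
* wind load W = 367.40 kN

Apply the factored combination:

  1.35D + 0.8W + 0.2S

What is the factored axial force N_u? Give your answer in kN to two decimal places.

718.15 kN

1.35(287.16) + 0.8(367.40) + 0.2(182.83) = 718.15
N_u = 718.15 kN.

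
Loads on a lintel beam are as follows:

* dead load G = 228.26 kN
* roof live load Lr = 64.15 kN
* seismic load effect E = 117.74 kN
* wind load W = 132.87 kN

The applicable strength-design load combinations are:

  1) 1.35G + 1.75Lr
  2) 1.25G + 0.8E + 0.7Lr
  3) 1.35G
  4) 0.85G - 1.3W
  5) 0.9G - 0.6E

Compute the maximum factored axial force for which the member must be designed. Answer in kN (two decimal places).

424.42 kN

1) 1.35(228.26) + 1.75(64.15) = 420.41
2) 1.25(228.26) + 0.8(117.74) + 0.7(64.15) = 424.42
3) 1.35(228.26) = 308.15
4) 0.85(228.26) - 1.3(132.87) = 21.29
5) 0.9(228.26) - 0.6(117.74) = 134.79
The controlling combination is 2, giving 424.42 kN.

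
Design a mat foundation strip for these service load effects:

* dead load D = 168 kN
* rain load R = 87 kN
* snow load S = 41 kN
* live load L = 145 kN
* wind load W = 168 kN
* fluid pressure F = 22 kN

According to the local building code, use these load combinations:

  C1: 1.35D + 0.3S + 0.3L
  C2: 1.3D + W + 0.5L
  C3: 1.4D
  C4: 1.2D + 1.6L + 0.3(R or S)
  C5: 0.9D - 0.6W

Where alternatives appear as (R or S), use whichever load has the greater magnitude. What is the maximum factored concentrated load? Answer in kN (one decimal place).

459.7 kN

(R or S) → R = 87 kN.
C1: 1.35(168) + 0.3(41) + 0.3(145) = 282.6
C2: 1.3(168) + 1.0(168) + 0.5(145) = 458.9
C3: 1.4(168) = 235.2
C4: 1.2(168) + 1.6(145) + 0.3(87) = 459.7
C5: 0.9(168) - 0.6(168) = 50.4
The controlling combination is 4, giving 459.7 kN.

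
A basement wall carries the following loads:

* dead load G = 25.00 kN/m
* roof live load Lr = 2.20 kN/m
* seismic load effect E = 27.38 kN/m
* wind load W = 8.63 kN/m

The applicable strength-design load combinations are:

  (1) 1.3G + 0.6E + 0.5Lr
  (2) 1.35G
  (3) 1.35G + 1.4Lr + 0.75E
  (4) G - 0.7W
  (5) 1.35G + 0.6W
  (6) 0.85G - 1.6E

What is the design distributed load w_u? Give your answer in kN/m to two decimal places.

(1) 1.3(25.00) + 0.6(27.38) + 0.5(2.20) = 32.50 + 16.43 + 1.10 = 50.03
(2) 1.35(25.00) = 33.75
(3) 1.35(25.00) + 1.4(2.20) + 0.75(27.38) = 33.75 + 3.08 + 20.54 = 57.37
(4) 1.0(25.00) - 0.7(8.63) = 25.00 - 6.04 = 18.96
(5) 1.35(25.00) + 0.6(8.63) = 33.75 + 5.18 = 38.93
(6) 0.85(25.00) - 1.6(27.38) = 21.25 - 43.81 = -22.56
Combination 3 governs: w_u = 57.37 kN/m.

57.37 kN/m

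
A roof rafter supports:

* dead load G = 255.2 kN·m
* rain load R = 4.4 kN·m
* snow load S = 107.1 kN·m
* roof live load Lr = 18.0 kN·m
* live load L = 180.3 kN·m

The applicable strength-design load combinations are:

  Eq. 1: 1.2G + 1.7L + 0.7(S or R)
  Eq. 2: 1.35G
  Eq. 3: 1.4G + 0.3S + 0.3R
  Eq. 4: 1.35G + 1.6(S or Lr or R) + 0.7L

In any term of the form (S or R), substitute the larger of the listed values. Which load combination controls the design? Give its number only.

Combination 1

(S or R) → S = 107.1 kN·m; (S or Lr or R) → S = 107.1 kN·m.
Eq. 1: 1.2(255.2) + 1.7(180.3) + 0.7(107.1) = 687.7
Eq. 2: 1.35(255.2) = 344.5
Eq. 3: 1.4(255.2) + 0.3(107.1) + 0.3(4.4) = 390.7
Eq. 4: 1.35(255.2) + 1.6(107.1) + 0.7(180.3) = 642.1
The largest value is 687.7 kN·m from combination 1.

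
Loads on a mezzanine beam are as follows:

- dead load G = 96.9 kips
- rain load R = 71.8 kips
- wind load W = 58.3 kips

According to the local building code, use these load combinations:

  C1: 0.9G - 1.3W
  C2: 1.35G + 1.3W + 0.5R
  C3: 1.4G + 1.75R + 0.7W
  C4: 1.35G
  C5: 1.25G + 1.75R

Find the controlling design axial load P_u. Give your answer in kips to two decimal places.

C1: 0.9(96.9) - 1.3(58.3) = 11.42
C2: 1.35(96.9) + 1.3(58.3) + 0.5(71.8) = 242.51
C3: 1.4(96.9) + 1.75(71.8) + 0.7(58.3) = 302.12
C4: 1.35(96.9) = 130.82
C5: 1.25(96.9) + 1.75(71.8) = 246.78
The controlling combination is 3, giving 302.12 kips.

302.12 kips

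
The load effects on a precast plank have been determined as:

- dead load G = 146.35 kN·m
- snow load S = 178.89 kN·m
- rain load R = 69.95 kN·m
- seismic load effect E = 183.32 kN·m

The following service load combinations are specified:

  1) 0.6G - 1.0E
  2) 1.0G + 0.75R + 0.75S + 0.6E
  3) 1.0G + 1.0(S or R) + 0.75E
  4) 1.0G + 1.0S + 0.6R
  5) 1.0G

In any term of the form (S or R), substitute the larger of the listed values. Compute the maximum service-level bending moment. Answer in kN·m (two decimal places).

462.73 kN·m

(S or R) → S = 178.89 kN·m.
1) 0.6(146.35) - 1.0(183.32) = 87.81 - 183.32 = -95.51
2) 1.0(146.35) + 0.75(69.95) + 0.75(178.89) + 0.6(183.32) = 146.35 + 52.46 + 134.17 + 109.99 = 442.97
3) 1.0(146.35) + 1.0(178.89) + 0.75(183.32) = 146.35 + 178.89 + 137.49 = 462.73
4) 1.0(146.35) + 1.0(178.89) + 0.6(69.95) = 146.35 + 178.89 + 41.97 = 367.21
5) 1.0(146.35) = 146.35
Combination 3 governs: M = 462.73 kN·m.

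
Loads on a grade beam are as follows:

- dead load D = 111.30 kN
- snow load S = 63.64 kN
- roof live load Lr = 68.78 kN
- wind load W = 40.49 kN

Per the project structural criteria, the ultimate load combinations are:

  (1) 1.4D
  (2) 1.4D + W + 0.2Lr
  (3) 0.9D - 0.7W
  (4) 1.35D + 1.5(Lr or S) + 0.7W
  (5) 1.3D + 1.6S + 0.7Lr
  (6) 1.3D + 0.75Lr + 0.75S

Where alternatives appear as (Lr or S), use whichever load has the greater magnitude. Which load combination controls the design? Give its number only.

Combination 5

(Lr or S) → Lr = 68.78 kN.
(1) 1.4(111.30) = 155.82
(2) 1.4(111.30) + 1.0(40.49) + 0.2(68.78) = 210.07
(3) 0.9(111.30) - 0.7(40.49) = 71.83
(4) 1.35(111.30) + 1.5(68.78) + 0.7(40.49) = 281.77
(5) 1.3(111.30) + 1.6(63.64) + 0.7(68.78) = 294.66
(6) 1.3(111.30) + 0.75(68.78) + 0.75(63.64) = 244.01
The largest value is 294.66 kN from combination 5.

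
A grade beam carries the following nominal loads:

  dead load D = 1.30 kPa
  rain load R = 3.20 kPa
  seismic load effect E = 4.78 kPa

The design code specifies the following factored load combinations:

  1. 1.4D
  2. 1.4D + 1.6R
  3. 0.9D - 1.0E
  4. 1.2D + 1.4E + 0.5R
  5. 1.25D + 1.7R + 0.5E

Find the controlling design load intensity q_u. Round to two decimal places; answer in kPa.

1. 1.4(1.30) = 1.82
2. 1.4(1.30) + 1.6(3.20) = 1.82 + 5.12 = 6.94
3. 0.9(1.30) - 1.0(4.78) = 1.17 - 4.78 = -3.61
4. 1.2(1.30) + 1.4(4.78) + 0.5(3.20) = 1.56 + 6.69 + 1.60 = 9.85
5. 1.25(1.30) + 1.7(3.20) + 0.5(4.78) = 1.63 + 5.44 + 2.39 = 9.46
The controlling combination is 4, giving 9.85 kPa.

9.85 kPa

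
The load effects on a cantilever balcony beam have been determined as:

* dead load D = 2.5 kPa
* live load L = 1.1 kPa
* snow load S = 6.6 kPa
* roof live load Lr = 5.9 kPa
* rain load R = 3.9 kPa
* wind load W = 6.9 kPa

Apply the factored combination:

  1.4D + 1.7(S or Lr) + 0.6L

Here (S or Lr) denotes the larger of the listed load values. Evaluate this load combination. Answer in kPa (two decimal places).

15.38 kPa

(S or Lr) → S = 6.6 kPa.
1.4(2.5) + 1.7(6.6) + 0.6(1.1) = 3.50 + 11.22 + 0.66 = 15.38
p_u = 15.38 kPa.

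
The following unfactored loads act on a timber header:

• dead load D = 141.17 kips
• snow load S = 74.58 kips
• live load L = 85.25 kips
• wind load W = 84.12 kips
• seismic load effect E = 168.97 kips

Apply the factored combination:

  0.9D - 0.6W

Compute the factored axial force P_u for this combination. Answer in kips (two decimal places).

0.9(141.17) - 0.6(84.12) = 127.05 - 50.47 = 76.58
P_u = 76.58 kips.

76.58 kips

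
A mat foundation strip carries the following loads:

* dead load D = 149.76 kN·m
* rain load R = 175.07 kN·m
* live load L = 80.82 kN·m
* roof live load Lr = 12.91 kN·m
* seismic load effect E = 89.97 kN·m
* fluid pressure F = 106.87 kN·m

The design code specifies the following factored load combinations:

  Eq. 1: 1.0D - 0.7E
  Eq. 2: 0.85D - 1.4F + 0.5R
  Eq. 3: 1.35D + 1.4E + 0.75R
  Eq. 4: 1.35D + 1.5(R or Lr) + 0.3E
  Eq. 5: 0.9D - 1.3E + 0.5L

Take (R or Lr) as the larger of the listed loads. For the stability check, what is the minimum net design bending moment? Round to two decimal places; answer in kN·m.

(R or Lr) → R = 175.07 kN·m.
Eq. 1: 1.0(149.76) - 0.7(89.97) = 149.76 - 62.98 = 86.78
Eq. 2: 0.85(149.76) - 1.4(106.87) + 0.5(175.07) = 65.21
Eq. 3: 1.35(149.76) + 1.4(89.97) + 0.75(175.07) = 202.18 + 125.96 + 131.30 = 459.44
Eq. 4: 1.35(149.76) + 1.5(175.07) + 0.3(89.97) = 491.77
Eq. 5: 0.9(149.76) - 1.3(89.97) + 0.5(80.82) = 134.78 - 116.96 + 40.41 = 58.23
Combination 5 gives the minimum: 58.23 kN·m.

58.23 kN·m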